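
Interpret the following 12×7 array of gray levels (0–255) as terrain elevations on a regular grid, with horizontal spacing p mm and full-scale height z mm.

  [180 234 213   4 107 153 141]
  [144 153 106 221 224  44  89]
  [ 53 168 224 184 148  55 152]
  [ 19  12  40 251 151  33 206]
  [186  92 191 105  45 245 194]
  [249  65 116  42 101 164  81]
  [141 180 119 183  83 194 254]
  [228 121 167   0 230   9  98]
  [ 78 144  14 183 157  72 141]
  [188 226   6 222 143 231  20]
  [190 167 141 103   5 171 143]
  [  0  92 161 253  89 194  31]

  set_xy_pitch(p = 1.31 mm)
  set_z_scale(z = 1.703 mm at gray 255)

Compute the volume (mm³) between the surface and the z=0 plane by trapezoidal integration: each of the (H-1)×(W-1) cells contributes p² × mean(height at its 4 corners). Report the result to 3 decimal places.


99.893

height_mm = gray/255 × 1.703; cell vol = 1.31² × mean(4 corners)
unit = 1.31² × 1.703 / (4×255) = 0.00286521 mm³ per gray-sum
row 0: Σ corner-gray over 6 cells = 3472  → 9.9480
row 1: Σ corner-gray over 6 cells = 3492  → 10.0053
row 2: Σ corner-gray over 6 cells = 2962  → 8.4868
row 3: Σ corner-gray over 6 cells = 2935  → 8.4094
row 4: Σ corner-gray over 6 cells = 3042  → 8.7160
row 5: Σ corner-gray over 6 cells = 3219  → 9.2231
row 6: Σ corner-gray over 6 cells = 3293  → 9.4351
row 7: Σ corner-gray over 6 cells = 2739  → 7.8478
row 8: Σ corner-gray over 6 cells = 3223  → 9.2346
row 9: Σ corner-gray over 6 cells = 3371  → 9.6586
row 10: Σ corner-gray over 6 cells = 3116  → 8.9280
Σ rows: total corner-gray = 34864  → 99.8928 mm³


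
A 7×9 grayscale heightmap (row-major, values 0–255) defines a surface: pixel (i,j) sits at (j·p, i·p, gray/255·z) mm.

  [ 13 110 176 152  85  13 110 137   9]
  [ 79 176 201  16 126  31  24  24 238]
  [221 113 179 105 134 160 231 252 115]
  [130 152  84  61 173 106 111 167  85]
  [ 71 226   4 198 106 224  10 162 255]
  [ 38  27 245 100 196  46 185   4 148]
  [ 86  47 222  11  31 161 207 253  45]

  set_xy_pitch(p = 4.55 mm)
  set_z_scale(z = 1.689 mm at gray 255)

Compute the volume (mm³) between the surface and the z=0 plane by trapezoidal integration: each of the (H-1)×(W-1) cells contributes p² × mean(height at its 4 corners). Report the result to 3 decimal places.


height_mm = gray/255 × 1.689; cell vol = 4.55² × mean(4 corners)
unit = 4.55² × 1.689 / (4×255) = 0.0342809 mm³ per gray-sum
row 0: Σ corner-gray over 8 cells = 3101  → 106.3051
row 1: Σ corner-gray over 8 cells = 4197  → 143.8770
row 2: Σ corner-gray over 8 cells = 4607  → 157.9321
row 3: Σ corner-gray over 8 cells = 4109  → 140.8602
row 4: Σ corner-gray over 8 cells = 3978  → 136.3694
row 5: Σ corner-gray over 8 cells = 3787  → 129.8218
Σ rows: total corner-gray = 23779  → 815.1656 mm³

815.166


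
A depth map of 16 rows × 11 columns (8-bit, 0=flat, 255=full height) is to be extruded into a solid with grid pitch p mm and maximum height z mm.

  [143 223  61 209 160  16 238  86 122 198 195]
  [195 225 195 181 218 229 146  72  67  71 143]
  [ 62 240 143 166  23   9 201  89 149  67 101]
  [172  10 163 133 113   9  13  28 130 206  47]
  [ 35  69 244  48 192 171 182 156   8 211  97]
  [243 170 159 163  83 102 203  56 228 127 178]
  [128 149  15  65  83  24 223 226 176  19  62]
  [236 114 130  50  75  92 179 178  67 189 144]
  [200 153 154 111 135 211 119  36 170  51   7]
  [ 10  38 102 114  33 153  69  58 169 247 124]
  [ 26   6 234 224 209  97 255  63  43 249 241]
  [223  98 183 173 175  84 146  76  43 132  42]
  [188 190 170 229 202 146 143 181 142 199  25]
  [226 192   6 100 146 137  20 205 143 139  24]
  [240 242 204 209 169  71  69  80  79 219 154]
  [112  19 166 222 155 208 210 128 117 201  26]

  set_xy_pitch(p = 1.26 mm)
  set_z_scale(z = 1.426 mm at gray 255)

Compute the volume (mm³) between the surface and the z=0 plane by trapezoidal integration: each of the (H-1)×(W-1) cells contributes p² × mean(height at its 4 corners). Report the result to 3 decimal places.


height_mm = gray/255 × 1.426; cell vol = 1.26² × mean(4 corners)
unit = 1.26² × 1.426 / (4×255) = 0.00221953 mm³ per gray-sum
row 0: Σ corner-gray over 10 cells = 6110  → 13.5613
row 1: Σ corner-gray over 10 cells = 5483  → 12.1697
row 2: Σ corner-gray over 10 cells = 4166  → 9.2465
row 3: Σ corner-gray over 10 cells = 4523  → 10.0389
row 4: Σ corner-gray over 10 cells = 5697  → 12.6446
row 5: Σ corner-gray over 10 cells = 5153  → 11.4372
row 6: Σ corner-gray over 10 cells = 4678  → 10.3829
row 7: Σ corner-gray over 10 cells = 5015  → 11.1309
row 8: Σ corner-gray over 10 cells = 4587  → 10.1810
row 9: Σ corner-gray over 10 cells = 5127  → 11.3795
row 10: Σ corner-gray over 10 cells = 5512  → 12.2340
row 11: Σ corner-gray over 10 cells = 5902  → 13.0996
row 12: Σ corner-gray over 10 cells = 5843  → 12.9687
row 13: Σ corner-gray over 10 cells = 5504  → 12.2163
row 14: Σ corner-gray over 10 cells = 6068  → 13.4681
Σ rows: total corner-gray = 79368  → 176.1594 mm³

176.159


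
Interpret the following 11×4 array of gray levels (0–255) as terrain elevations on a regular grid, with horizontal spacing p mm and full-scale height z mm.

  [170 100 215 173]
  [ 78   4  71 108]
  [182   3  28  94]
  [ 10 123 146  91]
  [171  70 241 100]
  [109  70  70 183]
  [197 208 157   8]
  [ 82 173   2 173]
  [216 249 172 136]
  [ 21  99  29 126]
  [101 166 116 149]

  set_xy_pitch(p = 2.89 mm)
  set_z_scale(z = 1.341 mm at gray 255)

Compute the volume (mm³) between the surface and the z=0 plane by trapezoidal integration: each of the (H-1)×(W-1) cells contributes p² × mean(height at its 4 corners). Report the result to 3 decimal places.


height_mm = gray/255 × 1.341; cell vol = 2.89² × mean(4 corners)
unit = 2.89² × 1.341 / (4×255) = 0.0109806 mm³ per gray-sum
row 0: Σ corner-gray over 3 cells = 1309  → 14.3735
row 1: Σ corner-gray over 3 cells = 674  → 7.4009
row 2: Σ corner-gray over 3 cells = 977  → 10.7280
row 3: Σ corner-gray over 3 cells = 1532  → 16.8222
row 4: Σ corner-gray over 3 cells = 1465  → 16.0865
row 5: Σ corner-gray over 3 cells = 1507  → 16.5477
row 6: Σ corner-gray over 3 cells = 1540  → 16.9101
row 7: Σ corner-gray over 3 cells = 1799  → 19.7540
row 8: Σ corner-gray over 3 cells = 1597  → 17.5359
row 9: Σ corner-gray over 3 cells = 1217  → 13.3633
Σ rows: total corner-gray = 13617  → 149.5222 mm³

149.522


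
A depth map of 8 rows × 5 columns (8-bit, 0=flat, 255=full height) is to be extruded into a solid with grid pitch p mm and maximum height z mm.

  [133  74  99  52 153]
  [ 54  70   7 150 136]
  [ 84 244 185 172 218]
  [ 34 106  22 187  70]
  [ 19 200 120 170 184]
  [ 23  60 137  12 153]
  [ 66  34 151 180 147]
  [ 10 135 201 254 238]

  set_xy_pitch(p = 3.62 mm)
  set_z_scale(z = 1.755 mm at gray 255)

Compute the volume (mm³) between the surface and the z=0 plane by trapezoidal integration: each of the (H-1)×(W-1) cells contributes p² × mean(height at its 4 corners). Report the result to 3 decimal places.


height_mm = gray/255 × 1.755; cell vol = 3.62² × mean(4 corners)
unit = 3.62² × 1.755 / (4×255) = 0.0225473 mm³ per gray-sum
row 0: Σ corner-gray over 4 cells = 1380  → 31.1152
row 1: Σ corner-gray over 4 cells = 2148  → 48.4315
row 2: Σ corner-gray over 4 cells = 2238  → 50.4608
row 3: Σ corner-gray over 4 cells = 1917  → 43.2231
row 4: Σ corner-gray over 4 cells = 1777  → 40.0665
row 5: Σ corner-gray over 4 cells = 1537  → 34.6552
row 6: Σ corner-gray over 4 cells = 2371  → 53.4596
Σ rows: total corner-gray = 13368  → 301.4120 mm³

301.412


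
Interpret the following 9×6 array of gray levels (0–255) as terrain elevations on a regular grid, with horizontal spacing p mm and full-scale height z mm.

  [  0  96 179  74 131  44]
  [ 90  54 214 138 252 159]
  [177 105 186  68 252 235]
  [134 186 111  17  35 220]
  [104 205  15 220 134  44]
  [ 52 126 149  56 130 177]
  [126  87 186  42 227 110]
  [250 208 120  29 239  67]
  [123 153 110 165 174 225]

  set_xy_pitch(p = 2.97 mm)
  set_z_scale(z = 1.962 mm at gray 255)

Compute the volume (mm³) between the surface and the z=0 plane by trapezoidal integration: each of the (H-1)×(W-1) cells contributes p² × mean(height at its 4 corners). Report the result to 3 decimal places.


366.663

height_mm = gray/255 × 1.962; cell vol = 2.97² × mean(4 corners)
unit = 2.97² × 1.962 / (4×255) = 0.0169673 mm³ per gray-sum
row 0: Σ corner-gray over 5 cells = 2569  → 43.5889
row 1: Σ corner-gray over 5 cells = 3199  → 54.2783
row 2: Σ corner-gray over 5 cells = 2686  → 45.5741
row 3: Σ corner-gray over 5 cells = 2348  → 39.8391
row 4: Σ corner-gray over 5 cells = 2447  → 41.5189
row 5: Σ corner-gray over 5 cells = 2471  → 41.9261
row 6: Σ corner-gray over 5 cells = 2829  → 48.0004
row 7: Σ corner-gray over 5 cells = 3061  → 51.9368
Σ rows: total corner-gray = 21610  → 366.6625 mm³


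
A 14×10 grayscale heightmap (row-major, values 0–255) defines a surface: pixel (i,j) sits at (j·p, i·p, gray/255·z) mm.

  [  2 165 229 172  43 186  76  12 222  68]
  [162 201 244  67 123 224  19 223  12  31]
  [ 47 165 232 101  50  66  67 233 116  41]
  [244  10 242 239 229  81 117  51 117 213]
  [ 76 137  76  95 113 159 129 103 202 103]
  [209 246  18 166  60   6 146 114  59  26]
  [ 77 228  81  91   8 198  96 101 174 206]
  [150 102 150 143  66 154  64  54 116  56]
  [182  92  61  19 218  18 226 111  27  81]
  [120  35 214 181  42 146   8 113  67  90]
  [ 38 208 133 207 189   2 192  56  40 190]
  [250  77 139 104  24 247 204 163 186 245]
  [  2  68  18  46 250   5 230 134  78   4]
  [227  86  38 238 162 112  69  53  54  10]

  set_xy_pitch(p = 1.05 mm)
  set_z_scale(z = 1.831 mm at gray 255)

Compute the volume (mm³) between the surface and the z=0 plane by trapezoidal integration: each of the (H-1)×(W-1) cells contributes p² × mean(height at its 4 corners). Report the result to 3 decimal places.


110.186

height_mm = gray/255 × 1.831; cell vol = 1.05² × mean(4 corners)
unit = 1.05² × 1.831 / (4×255) = 0.0019791 mm³ per gray-sum
row 0: Σ corner-gray over 9 cells = 4699  → 9.2998
row 1: Σ corner-gray over 9 cells = 4567  → 9.0385
row 2: Σ corner-gray over 9 cells = 4777  → 9.4541
row 3: Σ corner-gray over 9 cells = 4836  → 9.5709
row 4: Σ corner-gray over 9 cells = 4072  → 8.0589
row 5: Σ corner-gray over 9 cells = 4102  → 8.1183
row 6: Σ corner-gray over 9 cells = 4141  → 8.1954
row 7: Σ corner-gray over 9 cells = 3711  → 7.3444
row 8: Σ corner-gray over 9 cells = 3629  → 7.1821
row 9: Σ corner-gray over 9 cells = 4104  → 8.1222
row 10: Σ corner-gray over 9 cells = 5065  → 10.0241
row 11: Σ corner-gray over 9 cells = 4447  → 8.8010
row 12: Σ corner-gray over 9 cells = 3525  → 6.9763
Σ rows: total corner-gray = 55675  → 110.1861 mm³


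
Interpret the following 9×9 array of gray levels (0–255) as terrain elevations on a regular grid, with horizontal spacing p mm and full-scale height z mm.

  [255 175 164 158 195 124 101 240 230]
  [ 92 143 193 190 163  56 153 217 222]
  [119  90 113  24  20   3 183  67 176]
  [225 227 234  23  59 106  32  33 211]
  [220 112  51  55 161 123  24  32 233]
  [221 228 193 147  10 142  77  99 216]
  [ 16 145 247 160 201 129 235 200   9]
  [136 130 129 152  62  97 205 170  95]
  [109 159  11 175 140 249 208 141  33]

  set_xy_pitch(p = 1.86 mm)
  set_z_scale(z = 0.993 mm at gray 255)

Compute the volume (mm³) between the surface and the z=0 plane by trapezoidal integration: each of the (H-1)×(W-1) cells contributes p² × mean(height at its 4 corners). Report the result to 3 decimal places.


height_mm = gray/255 × 0.993; cell vol = 1.86² × mean(4 corners)
unit = 1.86² × 0.993 / (4×255) = 0.00336802 mm³ per gray-sum
row 0: Σ corner-gray over 8 cells = 5343  → 17.9953
row 1: Σ corner-gray over 8 cells = 3839  → 12.9298
row 2: Σ corner-gray over 8 cells = 3159  → 10.6396
row 3: Σ corner-gray over 8 cells = 3433  → 11.5624
row 4: Σ corner-gray over 8 cells = 3798  → 12.7917
row 5: Σ corner-gray over 8 cells = 4888  → 16.4629
row 6: Σ corner-gray over 8 cells = 4780  → 16.0991
row 7: Σ corner-gray over 8 cells = 4429  → 14.9170
Σ rows: total corner-gray = 33669  → 113.3979 mm³

113.398


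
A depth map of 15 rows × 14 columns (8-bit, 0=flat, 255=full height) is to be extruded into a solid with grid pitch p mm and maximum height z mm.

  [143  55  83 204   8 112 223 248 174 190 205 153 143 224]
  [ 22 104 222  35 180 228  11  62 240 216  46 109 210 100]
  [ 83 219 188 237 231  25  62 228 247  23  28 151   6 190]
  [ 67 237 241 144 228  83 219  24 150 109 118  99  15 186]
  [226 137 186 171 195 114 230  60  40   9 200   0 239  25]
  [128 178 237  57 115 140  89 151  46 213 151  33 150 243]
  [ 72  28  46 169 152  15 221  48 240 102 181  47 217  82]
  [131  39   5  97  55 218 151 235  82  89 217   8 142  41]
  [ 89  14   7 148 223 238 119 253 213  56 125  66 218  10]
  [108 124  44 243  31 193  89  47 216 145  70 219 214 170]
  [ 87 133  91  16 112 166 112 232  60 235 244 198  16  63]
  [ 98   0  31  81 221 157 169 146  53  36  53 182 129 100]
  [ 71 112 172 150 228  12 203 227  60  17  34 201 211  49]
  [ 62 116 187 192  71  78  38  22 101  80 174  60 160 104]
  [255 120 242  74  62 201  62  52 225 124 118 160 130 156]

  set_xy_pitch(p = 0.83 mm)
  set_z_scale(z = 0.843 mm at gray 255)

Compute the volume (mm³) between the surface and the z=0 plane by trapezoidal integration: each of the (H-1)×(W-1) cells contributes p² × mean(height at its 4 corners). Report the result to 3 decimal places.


52.827

height_mm = gray/255 × 0.843; cell vol = 0.83² × mean(4 corners)
unit = 0.83² × 0.843 / (4×255) = 0.000569356 mm³ per gray-sum
row 0: Σ corner-gray over 13 cells = 7411  → 4.2195
row 1: Σ corner-gray over 13 cells = 7011  → 3.9918
row 2: Σ corner-gray over 13 cells = 7150  → 4.0709
row 3: Σ corner-gray over 13 cells = 7000  → 3.9855
row 4: Σ corner-gray over 13 cells = 6904  → 3.9308
row 5: Σ corner-gray over 13 cells = 6577  → 3.7447
row 6: Σ corner-gray over 13 cells = 5934  → 3.3786
row 7: Σ corner-gray over 13 cells = 6307  → 3.5909
row 8: Σ corner-gray over 13 cells = 7007  → 3.9895
row 9: Σ corner-gray over 13 cells = 6928  → 3.9445
row 10: Σ corner-gray over 13 cells = 6094  → 3.4697
row 11: Σ corner-gray over 13 cells = 6088  → 3.4662
row 12: Σ corner-gray over 13 cells = 6098  → 3.4719
row 13: Σ corner-gray over 13 cells = 6275  → 3.5727
Σ rows: total corner-gray = 92784  → 52.8271 mm³


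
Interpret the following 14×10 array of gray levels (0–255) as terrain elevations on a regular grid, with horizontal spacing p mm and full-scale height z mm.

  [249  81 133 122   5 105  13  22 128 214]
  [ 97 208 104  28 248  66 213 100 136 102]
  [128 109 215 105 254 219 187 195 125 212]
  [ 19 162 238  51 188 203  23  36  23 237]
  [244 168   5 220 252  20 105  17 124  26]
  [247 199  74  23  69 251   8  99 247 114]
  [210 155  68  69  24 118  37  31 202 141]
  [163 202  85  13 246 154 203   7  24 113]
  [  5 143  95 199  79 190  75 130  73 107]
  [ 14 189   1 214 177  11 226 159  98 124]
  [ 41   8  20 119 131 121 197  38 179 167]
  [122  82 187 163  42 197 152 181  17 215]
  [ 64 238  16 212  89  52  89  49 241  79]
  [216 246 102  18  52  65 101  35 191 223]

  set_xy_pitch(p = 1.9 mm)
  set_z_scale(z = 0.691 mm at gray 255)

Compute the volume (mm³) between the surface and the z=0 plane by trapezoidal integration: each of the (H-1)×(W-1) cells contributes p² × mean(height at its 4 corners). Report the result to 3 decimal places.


height_mm = gray/255 × 0.691; cell vol = 1.9² × mean(4 corners)
unit = 1.9² × 0.691 / (4×255) = 0.0024456 mm³ per gray-sum
row 0: Σ corner-gray over 9 cells = 4086  → 9.9927
row 1: Σ corner-gray over 9 cells = 5563  → 13.6049
row 2: Σ corner-gray over 9 cells = 5262  → 12.8687
row 3: Σ corner-gray over 9 cells = 4196  → 10.2617
row 4: Σ corner-gray over 9 cells = 4393  → 10.7435
row 5: Σ corner-gray over 9 cells = 4060  → 9.9291
row 6: Σ corner-gray over 9 cells = 3903  → 9.5452
row 7: Σ corner-gray over 9 cells = 4224  → 10.3302
row 8: Σ corner-gray over 9 cells = 4368  → 10.6824
row 9: Σ corner-gray over 9 cells = 4122  → 10.0808
row 10: Σ corner-gray over 9 cells = 4213  → 10.3033
row 11: Σ corner-gray over 9 cells = 4494  → 10.9905
row 12: Σ corner-gray over 9 cells = 4174  → 10.2079
Σ rows: total corner-gray = 57058  → 139.5409 mm³

139.541


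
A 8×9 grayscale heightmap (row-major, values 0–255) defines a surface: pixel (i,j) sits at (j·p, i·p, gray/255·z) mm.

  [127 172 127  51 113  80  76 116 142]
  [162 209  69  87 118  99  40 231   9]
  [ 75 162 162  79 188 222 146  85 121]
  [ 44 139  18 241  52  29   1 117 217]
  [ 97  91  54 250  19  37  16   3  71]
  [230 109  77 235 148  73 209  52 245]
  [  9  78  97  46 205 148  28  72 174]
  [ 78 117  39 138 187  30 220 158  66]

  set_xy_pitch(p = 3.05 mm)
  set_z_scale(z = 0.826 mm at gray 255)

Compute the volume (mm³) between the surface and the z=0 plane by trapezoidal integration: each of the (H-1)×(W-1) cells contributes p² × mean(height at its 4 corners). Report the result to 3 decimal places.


height_mm = gray/255 × 0.826; cell vol = 3.05² × mean(4 corners)
unit = 3.05² × 0.826 / (4×255) = 0.0075332 mm³ per gray-sum
row 0: Σ corner-gray over 8 cells = 3616  → 27.2401
row 1: Σ corner-gray over 8 cells = 4161  → 31.3456
row 2: Σ corner-gray over 8 cells = 3739  → 28.1666
row 3: Σ corner-gray over 8 cells = 2563  → 19.3076
row 4: Σ corner-gray over 8 cells = 3389  → 25.5300
row 5: Σ corner-gray over 8 cells = 3812  → 28.7166
row 6: Σ corner-gray over 8 cells = 3453  → 26.0121
Σ rows: total corner-gray = 24733  → 186.3187 mm³

186.319


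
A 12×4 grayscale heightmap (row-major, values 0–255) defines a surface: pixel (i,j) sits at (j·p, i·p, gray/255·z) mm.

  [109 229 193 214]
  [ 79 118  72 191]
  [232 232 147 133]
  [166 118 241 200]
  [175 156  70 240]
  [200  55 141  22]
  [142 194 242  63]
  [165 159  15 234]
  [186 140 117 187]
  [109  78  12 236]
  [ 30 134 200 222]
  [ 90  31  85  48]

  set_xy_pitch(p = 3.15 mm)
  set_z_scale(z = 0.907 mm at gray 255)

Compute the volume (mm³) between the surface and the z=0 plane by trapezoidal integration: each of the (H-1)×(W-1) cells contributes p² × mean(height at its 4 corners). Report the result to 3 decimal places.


height_mm = gray/255 × 0.907; cell vol = 3.15² × mean(4 corners)
unit = 3.15² × 0.907 / (4×255) = 0.00882324 mm³ per gray-sum
row 0: Σ corner-gray over 3 cells = 1817  → 16.0318
row 1: Σ corner-gray over 3 cells = 1773  → 15.6436
row 2: Σ corner-gray over 3 cells = 2207  → 19.4729
row 3: Σ corner-gray over 3 cells = 1951  → 17.2141
row 4: Σ corner-gray over 3 cells = 1481  → 13.0672
row 5: Σ corner-gray over 3 cells = 1691  → 14.9201
row 6: Σ corner-gray over 3 cells = 1824  → 16.0936
row 7: Σ corner-gray over 3 cells = 1634  → 14.4172
row 8: Σ corner-gray over 3 cells = 1412  → 12.4584
row 9: Σ corner-gray over 3 cells = 1445  → 12.7496
row 10: Σ corner-gray over 3 cells = 1290  → 11.3820
Σ rows: total corner-gray = 18525  → 163.4506 mm³

163.451


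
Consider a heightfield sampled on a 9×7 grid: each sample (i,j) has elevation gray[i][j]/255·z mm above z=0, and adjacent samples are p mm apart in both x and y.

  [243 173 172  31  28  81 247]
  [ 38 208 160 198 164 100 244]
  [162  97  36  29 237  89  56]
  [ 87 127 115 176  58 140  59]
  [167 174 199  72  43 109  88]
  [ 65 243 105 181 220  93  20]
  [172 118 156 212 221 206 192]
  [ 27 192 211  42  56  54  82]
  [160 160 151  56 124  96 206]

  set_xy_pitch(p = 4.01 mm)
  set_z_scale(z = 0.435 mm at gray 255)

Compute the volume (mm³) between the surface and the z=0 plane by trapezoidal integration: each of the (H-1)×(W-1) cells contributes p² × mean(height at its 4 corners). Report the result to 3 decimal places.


173.376

height_mm = gray/255 × 0.435; cell vol = 4.01² × mean(4 corners)
unit = 4.01² × 0.435 / (4×255) = 0.00685769 mm³ per gray-sum
row 0: Σ corner-gray over 6 cells = 3402  → 23.3299
row 1: Σ corner-gray over 6 cells = 3136  → 21.5057
row 2: Σ corner-gray over 6 cells = 2572  → 17.6380
row 3: Σ corner-gray over 6 cells = 2827  → 19.3867
row 4: Σ corner-gray over 6 cells = 3218  → 22.0680
row 5: Σ corner-gray over 6 cells = 3959  → 27.1496
row 6: Σ corner-gray over 6 cells = 3409  → 23.3779
row 7: Σ corner-gray over 6 cells = 2759  → 18.9204
Σ rows: total corner-gray = 25282  → 173.3761 mm³


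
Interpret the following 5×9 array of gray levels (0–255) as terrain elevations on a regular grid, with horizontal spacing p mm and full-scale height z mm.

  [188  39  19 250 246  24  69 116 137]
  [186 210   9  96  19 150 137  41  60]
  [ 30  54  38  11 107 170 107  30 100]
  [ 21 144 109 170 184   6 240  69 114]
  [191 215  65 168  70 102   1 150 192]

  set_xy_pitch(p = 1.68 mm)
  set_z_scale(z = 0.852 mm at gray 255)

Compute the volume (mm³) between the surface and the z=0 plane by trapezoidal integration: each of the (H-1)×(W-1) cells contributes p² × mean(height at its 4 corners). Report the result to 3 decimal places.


height_mm = gray/255 × 0.852; cell vol = 1.68² × mean(4 corners)
unit = 1.68² × 0.852 / (4×255) = 0.00235753 mm³ per gray-sum
row 0: Σ corner-gray over 8 cells = 3421  → 8.0651
row 1: Σ corner-gray over 8 cells = 2734  → 6.4455
row 2: Σ corner-gray over 8 cells = 3143  → 7.4097
row 3: Σ corner-gray over 8 cells = 3904  → 9.2038
Σ rows: total corner-gray = 13202  → 31.1242 mm³

31.124


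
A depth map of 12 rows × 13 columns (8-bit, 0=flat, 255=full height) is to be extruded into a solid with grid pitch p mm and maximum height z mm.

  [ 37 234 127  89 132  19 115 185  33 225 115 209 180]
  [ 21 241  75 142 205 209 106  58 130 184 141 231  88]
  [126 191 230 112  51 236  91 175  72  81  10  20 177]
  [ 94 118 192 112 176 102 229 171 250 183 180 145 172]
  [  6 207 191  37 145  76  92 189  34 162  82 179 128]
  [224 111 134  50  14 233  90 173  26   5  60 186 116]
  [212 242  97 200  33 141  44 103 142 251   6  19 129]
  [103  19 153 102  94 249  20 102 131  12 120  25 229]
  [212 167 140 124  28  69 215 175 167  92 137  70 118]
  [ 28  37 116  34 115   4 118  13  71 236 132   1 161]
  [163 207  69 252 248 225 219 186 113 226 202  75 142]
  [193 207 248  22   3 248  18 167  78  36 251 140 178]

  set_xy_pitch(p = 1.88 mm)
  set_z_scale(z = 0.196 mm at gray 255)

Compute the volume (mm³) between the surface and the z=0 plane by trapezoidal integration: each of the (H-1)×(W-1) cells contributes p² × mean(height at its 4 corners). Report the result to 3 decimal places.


height_mm = gray/255 × 0.196; cell vol = 1.88² × mean(4 corners)
unit = 1.88² × 0.196 / (4×255) = 0.000679159 mm³ per gray-sum
row 0: Σ corner-gray over 12 cells = 6736  → 4.5748
row 1: Σ corner-gray over 12 cells = 6394  → 4.3425
row 2: Σ corner-gray over 12 cells = 6823  → 4.6339
row 3: Σ corner-gray over 12 cells = 6904  → 4.6889
row 4: Σ corner-gray over 12 cells = 5426  → 3.6851
row 5: Σ corner-gray over 12 cells = 5401  → 3.6681
row 6: Σ corner-gray over 12 cells = 5283  → 3.5880
row 7: Σ corner-gray over 12 cells = 5484  → 3.7245
row 8: Σ corner-gray over 12 cells = 5041  → 3.4236
row 9: Σ corner-gray over 12 cells = 6292  → 4.2733
row 10: Σ corner-gray over 12 cells = 7556  → 5.1317
Σ rows: total corner-gray = 67340  → 45.7346 mm³

45.735


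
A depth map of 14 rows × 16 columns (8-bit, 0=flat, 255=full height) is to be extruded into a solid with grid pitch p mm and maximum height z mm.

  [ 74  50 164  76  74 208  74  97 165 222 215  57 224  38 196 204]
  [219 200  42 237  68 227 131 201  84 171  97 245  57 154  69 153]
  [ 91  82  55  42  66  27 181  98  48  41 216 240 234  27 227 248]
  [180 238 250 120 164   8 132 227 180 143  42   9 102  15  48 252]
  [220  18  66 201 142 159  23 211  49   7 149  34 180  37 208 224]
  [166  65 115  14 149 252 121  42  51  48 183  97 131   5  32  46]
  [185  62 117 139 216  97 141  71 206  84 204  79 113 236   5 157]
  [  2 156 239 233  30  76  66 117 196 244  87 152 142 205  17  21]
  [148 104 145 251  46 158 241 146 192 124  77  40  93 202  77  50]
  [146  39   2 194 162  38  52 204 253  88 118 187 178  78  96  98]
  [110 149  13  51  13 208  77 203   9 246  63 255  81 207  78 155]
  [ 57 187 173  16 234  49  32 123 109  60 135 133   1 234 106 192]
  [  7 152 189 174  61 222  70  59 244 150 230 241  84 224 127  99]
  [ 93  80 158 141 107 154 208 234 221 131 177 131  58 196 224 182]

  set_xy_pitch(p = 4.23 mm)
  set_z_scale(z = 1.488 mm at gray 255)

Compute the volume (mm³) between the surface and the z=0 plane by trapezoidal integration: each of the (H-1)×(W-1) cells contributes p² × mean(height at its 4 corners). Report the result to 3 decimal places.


height_mm = gray/255 × 1.488; cell vol = 4.23² × mean(4 corners)
unit = 4.23² × 1.488 / (4×255) = 0.0261026 mm³ per gray-sum
row 0: Σ corner-gray over 15 cells = 8336  → 217.5911
row 1: Σ corner-gray over 15 cells = 7845  → 204.7748
row 2: Σ corner-gray over 15 cells = 7295  → 190.4183
row 3: Σ corner-gray over 15 cells = 7200  → 187.9386
row 4: Σ corner-gray over 15 cells = 6234  → 162.7235
row 5: Σ corner-gray over 15 cells = 6704  → 174.9917
row 6: Σ corner-gray over 15 cells = 7825  → 204.2527
row 7: Σ corner-gray over 15 cells = 7933  → 207.0718
row 8: Σ corner-gray over 15 cells = 7612  → 198.6929
row 9: Σ corner-gray over 15 cells = 7193  → 187.7559
row 10: Σ corner-gray over 15 cells = 7004  → 182.8225
row 11: Σ corner-gray over 15 cells = 7993  → 208.6380
row 12: Σ corner-gray over 15 cells = 9275  → 242.1015
Σ rows: total corner-gray = 98449  → 2569.7732 mm³

2569.773


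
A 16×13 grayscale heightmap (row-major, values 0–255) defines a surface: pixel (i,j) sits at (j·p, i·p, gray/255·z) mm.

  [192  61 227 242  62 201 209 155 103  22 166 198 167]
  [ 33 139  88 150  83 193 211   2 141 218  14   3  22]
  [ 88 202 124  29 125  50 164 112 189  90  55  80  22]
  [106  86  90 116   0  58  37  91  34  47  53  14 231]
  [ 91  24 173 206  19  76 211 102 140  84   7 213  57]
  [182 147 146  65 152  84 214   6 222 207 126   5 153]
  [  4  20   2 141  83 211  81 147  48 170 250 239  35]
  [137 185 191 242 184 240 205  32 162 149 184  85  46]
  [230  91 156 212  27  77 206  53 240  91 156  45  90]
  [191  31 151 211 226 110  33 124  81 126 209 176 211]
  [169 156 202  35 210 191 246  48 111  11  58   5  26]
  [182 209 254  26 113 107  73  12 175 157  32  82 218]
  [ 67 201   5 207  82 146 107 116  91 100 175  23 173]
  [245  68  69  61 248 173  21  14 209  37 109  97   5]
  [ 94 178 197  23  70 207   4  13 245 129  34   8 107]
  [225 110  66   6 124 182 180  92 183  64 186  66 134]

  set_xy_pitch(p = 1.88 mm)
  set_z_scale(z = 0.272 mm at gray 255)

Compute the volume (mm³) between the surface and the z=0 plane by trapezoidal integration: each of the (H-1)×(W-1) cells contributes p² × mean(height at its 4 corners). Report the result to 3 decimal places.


79.244

height_mm = gray/255 × 0.272; cell vol = 1.88² × mean(4 corners)
unit = 1.88² × 0.272 / (4×255) = 0.000942507 mm³ per gray-sum
row 0: Σ corner-gray over 12 cells = 6190  → 5.8341
row 1: Σ corner-gray over 12 cells = 5089  → 4.7964
row 2: Σ corner-gray over 12 cells = 4139  → 3.9010
row 3: Σ corner-gray over 12 cells = 4247  → 4.0028
row 4: Σ corner-gray over 12 cells = 5741  → 5.4109
row 5: Σ corner-gray over 12 cells = 5906  → 5.5664
row 6: Σ corner-gray over 12 cells = 6724  → 6.3374
row 7: Σ corner-gray over 12 cells = 6929  → 6.5306
row 8: Σ corner-gray over 12 cells = 6386  → 6.0188
row 9: Σ corner-gray over 12 cells = 6099  → 5.7483
row 10: Σ corner-gray over 12 cells = 5621  → 5.2978
row 11: Σ corner-gray over 12 cells = 5626  → 5.3025
row 12: Σ corner-gray over 12 cells = 5208  → 4.9086
row 13: Σ corner-gray over 12 cells = 4879  → 4.5985
row 14: Σ corner-gray over 12 cells = 5294  → 4.9896
Σ rows: total corner-gray = 84078  → 79.2441 mm³


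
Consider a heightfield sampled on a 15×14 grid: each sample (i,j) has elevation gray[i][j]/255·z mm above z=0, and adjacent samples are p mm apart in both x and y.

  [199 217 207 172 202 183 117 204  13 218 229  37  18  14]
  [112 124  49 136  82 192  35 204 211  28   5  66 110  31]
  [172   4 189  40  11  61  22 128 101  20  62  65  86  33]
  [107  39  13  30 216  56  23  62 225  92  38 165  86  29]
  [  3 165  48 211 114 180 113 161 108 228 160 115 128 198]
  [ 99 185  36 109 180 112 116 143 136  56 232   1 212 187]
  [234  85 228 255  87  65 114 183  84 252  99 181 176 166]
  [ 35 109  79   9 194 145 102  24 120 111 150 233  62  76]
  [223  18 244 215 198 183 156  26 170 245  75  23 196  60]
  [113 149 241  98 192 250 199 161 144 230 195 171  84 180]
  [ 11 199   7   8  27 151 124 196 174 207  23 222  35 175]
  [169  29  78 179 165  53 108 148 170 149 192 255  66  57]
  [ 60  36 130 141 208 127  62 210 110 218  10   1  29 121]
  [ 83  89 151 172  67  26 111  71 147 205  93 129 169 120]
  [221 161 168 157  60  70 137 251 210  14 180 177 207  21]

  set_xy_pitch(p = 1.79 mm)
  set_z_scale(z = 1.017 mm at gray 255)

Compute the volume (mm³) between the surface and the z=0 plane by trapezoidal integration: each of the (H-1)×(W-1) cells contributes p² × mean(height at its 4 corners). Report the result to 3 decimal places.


height_mm = gray/255 × 1.017; cell vol = 1.79² × mean(4 corners)
unit = 1.79² × 1.017 / (4×255) = 0.00319468 mm³ per gray-sum
row 0: Σ corner-gray over 13 cells = 6474  → 20.6823
row 1: Σ corner-gray over 13 cells = 4410  → 14.0885
row 2: Σ corner-gray over 13 cells = 4009  → 12.8075
row 3: Σ corner-gray over 13 cells = 5889  → 18.8134
row 4: Σ corner-gray over 13 cells = 6985  → 22.3148
row 5: Σ corner-gray over 13 cells = 7340  → 23.4489
row 6: Σ corner-gray over 13 cells = 6805  → 21.7398
row 7: Σ corner-gray over 13 cells = 6568  → 20.9826
row 8: Σ corner-gray over 13 cells = 8302  → 26.5222
row 9: Σ corner-gray over 13 cells = 7453  → 23.8099
row 10: Σ corner-gray over 13 cells = 6342  → 20.2606
row 11: Σ corner-gray over 13 cells = 6155  → 19.6632
row 12: Σ corner-gray over 13 cells = 5808  → 18.5547
row 13: Σ corner-gray over 13 cells = 6889  → 22.0081
Σ rows: total corner-gray = 89429  → 285.6967 mm³

285.697


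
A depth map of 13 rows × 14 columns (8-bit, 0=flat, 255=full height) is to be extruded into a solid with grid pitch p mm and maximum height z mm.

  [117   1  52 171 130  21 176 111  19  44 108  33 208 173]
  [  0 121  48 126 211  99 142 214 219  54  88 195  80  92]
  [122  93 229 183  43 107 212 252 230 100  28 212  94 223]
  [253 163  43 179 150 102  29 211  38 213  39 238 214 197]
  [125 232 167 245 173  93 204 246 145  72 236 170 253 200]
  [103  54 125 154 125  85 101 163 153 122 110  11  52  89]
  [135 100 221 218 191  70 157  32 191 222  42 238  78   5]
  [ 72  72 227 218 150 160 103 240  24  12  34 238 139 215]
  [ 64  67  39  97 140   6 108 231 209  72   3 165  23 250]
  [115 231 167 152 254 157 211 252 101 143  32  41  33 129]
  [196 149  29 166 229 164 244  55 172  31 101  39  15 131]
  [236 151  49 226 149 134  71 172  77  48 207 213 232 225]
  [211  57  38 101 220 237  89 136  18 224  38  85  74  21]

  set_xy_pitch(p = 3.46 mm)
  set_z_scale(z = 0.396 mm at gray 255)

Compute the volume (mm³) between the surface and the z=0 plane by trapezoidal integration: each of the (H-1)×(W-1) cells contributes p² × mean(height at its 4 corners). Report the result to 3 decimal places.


387.413

height_mm = gray/255 × 0.396; cell vol = 3.46² × mean(4 corners)
unit = 3.46² × 0.396 / (4×255) = 0.0046478 mm³ per gray-sum
row 0: Σ corner-gray over 13 cells = 5724  → 26.6040
row 1: Σ corner-gray over 13 cells = 7197  → 33.4502
row 2: Σ corner-gray over 13 cells = 7599  → 35.3186
row 3: Σ corner-gray over 13 cells = 8485  → 39.4366
row 4: Σ corner-gray over 13 cells = 7499  → 34.8538
row 5: Σ corner-gray over 13 cells = 6362  → 29.5693
row 6: Σ corner-gray over 13 cells = 7181  → 33.3758
row 7: Σ corner-gray over 13 cells = 6155  → 28.6072
row 8: Σ corner-gray over 13 cells = 6426  → 29.8667
row 9: Σ corner-gray over 13 cells = 6907  → 32.1023
row 10: Σ corner-gray over 13 cells = 7034  → 32.6926
row 11: Σ corner-gray over 13 cells = 6785  → 31.5353
Σ rows: total corner-gray = 83354  → 387.4125 mm³


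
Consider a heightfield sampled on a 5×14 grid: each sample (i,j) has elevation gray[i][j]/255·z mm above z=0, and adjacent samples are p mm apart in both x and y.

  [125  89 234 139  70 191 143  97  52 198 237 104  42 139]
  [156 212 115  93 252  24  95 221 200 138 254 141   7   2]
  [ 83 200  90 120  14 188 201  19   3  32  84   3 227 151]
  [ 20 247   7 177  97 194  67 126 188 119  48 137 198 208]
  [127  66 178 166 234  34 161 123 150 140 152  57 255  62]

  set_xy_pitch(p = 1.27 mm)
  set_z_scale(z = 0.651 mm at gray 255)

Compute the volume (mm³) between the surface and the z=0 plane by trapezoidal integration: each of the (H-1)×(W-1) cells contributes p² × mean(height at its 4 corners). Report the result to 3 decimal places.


height_mm = gray/255 × 0.651; cell vol = 1.27² × mean(4 corners)
unit = 1.27² × 0.651 / (4×255) = 0.00102941 mm³ per gray-sum
row 0: Σ corner-gray over 13 cells = 7118  → 7.3273
row 1: Σ corner-gray over 13 cells = 6258  → 6.4420
row 2: Σ corner-gray over 13 cells = 6034  → 6.2115
row 3: Σ corner-gray over 13 cells = 7059  → 7.2666
Σ rows: total corner-gray = 26469  → 27.2474 mm³

27.247


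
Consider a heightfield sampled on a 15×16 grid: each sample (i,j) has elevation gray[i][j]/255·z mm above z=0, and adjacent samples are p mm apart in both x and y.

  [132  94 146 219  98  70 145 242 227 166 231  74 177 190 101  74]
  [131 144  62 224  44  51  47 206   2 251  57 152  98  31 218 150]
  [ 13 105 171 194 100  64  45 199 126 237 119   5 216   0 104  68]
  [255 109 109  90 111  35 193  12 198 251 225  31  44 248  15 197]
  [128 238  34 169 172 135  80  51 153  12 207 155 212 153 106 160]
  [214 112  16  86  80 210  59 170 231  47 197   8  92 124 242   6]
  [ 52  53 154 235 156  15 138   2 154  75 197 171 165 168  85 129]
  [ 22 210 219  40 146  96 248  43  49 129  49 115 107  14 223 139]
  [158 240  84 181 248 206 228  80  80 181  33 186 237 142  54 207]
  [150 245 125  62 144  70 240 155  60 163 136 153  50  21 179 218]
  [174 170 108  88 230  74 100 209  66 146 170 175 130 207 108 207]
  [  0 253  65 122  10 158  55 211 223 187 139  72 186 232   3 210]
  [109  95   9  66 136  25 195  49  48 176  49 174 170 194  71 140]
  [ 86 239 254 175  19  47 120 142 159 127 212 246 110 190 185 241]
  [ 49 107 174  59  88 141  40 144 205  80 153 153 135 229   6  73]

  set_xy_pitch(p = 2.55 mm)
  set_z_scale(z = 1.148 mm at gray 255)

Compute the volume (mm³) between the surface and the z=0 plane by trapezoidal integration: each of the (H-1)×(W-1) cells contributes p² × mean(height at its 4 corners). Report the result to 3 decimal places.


height_mm = gray/255 × 1.148; cell vol = 2.55² × mean(4 corners)
unit = 2.55² × 1.148 / (4×255) = 0.0073185 mm³ per gray-sum
row 0: Σ corner-gray over 15 cells = 8021  → 58.7017
row 1: Σ corner-gray over 15 cells = 6906  → 50.5416
row 2: Σ corner-gray over 15 cells = 7245  → 53.0225
row 3: Σ corner-gray over 15 cells = 7836  → 57.3478
row 4: Σ corner-gray over 15 cells = 7610  → 55.6938
row 5: Σ corner-gray over 15 cells = 7285  → 53.3153
row 6: Σ corner-gray over 15 cells = 7254  → 53.0884
row 7: Σ corner-gray over 15 cells = 8262  → 60.4654
row 8: Σ corner-gray over 15 cells = 8699  → 63.6636
row 9: Σ corner-gray over 15 cells = 8317  → 60.8680
row 10: Σ corner-gray over 15 cells = 8385  → 61.3656
row 11: Σ corner-gray over 15 cells = 7205  → 52.7298
row 12: Σ corner-gray over 15 cells = 7940  → 58.1089
row 13: Σ corner-gray over 15 cells = 8327  → 60.9411
Σ rows: total corner-gray = 109292  → 799.8535 mm³

799.854


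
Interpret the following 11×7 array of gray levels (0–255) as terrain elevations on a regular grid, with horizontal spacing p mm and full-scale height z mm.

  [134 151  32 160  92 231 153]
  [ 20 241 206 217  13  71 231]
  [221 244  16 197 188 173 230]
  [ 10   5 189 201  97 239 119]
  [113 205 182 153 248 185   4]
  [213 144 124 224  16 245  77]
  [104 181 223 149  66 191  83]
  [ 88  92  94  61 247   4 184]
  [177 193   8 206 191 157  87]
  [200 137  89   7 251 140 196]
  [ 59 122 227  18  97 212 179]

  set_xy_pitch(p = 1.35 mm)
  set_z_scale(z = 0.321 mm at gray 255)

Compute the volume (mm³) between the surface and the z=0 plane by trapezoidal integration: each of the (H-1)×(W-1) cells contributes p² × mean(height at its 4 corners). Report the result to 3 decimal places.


height_mm = gray/255 × 0.321; cell vol = 1.35² × mean(4 corners)
unit = 1.35² × 0.321 / (4×255) = 0.000573551 mm³ per gray-sum
row 0: Σ corner-gray over 6 cells = 3366  → 1.9306
row 1: Σ corner-gray over 6 cells = 3834  → 2.1990
row 2: Σ corner-gray over 6 cells = 3678  → 2.1095
row 3: Σ corner-gray over 6 cells = 3654  → 2.0958
row 4: Σ corner-gray over 6 cells = 3859  → 2.2133
row 5: Σ corner-gray over 6 cells = 3603  → 2.0665
row 6: Σ corner-gray over 6 cells = 3075  → 1.7637
row 7: Σ corner-gray over 6 cells = 3042  → 1.7447
row 8: Σ corner-gray over 6 cells = 3418  → 1.9604
row 9: Σ corner-gray over 6 cells = 3234  → 1.8549
Σ rows: total corner-gray = 34763  → 19.9384 mm³

19.938


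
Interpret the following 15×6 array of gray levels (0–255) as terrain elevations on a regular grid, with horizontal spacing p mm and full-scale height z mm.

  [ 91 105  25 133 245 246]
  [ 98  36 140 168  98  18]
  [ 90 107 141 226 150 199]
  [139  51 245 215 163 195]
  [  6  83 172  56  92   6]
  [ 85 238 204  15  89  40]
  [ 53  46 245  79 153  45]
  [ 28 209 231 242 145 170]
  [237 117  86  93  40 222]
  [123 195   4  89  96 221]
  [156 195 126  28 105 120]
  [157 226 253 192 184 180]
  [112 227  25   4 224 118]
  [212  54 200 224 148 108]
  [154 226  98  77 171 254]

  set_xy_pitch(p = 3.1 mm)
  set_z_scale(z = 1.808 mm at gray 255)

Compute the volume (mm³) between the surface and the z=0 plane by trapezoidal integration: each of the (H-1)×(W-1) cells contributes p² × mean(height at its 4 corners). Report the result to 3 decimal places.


height_mm = gray/255 × 1.808; cell vol = 3.1² × mean(4 corners)
unit = 3.1² × 1.808 / (4×255) = 0.0170342 mm³ per gray-sum
row 0: Σ corner-gray over 5 cells = 2353  → 40.0815
row 1: Σ corner-gray over 5 cells = 2537  → 43.2158
row 2: Σ corner-gray over 5 cells = 3219  → 54.8331
row 3: Σ corner-gray over 5 cells = 2500  → 42.5855
row 4: Σ corner-gray over 5 cells = 2035  → 34.6646
row 5: Σ corner-gray over 5 cells = 2361  → 40.2177
row 6: Σ corner-gray over 5 cells = 2996  → 51.0345
row 7: Σ corner-gray over 5 cells = 2983  → 50.8130
row 8: Σ corner-gray over 5 cells = 2243  → 38.2077
row 9: Σ corner-gray over 5 cells = 2296  → 39.1105
row 10: Σ corner-gray over 5 cells = 3231  → 55.0375
row 11: Σ corner-gray over 5 cells = 3237  → 55.1397
row 12: Σ corner-gray over 5 cells = 2762  → 47.0484
row 13: Σ corner-gray over 5 cells = 3124  → 53.2148
Σ rows: total corner-gray = 37877  → 645.2042 mm³

645.204


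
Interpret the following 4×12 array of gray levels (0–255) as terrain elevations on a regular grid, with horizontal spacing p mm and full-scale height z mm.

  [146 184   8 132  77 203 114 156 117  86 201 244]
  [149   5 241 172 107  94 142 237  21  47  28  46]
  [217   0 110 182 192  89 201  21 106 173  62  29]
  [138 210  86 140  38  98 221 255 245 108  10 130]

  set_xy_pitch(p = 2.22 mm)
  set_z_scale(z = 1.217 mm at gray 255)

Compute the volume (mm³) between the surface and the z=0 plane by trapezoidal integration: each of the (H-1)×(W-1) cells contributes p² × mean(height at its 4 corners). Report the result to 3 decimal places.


height_mm = gray/255 × 1.217; cell vol = 2.22² × mean(4 corners)
unit = 2.22² × 1.217 / (4×255) = 0.00588026 mm³ per gray-sum
row 0: Σ corner-gray over 11 cells = 5329  → 31.3359
row 1: Σ corner-gray over 11 cells = 4901  → 28.8191
row 2: Σ corner-gray over 11 cells = 5608  → 32.9765
Σ rows: total corner-gray = 15838  → 93.1315 mm³

93.132
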